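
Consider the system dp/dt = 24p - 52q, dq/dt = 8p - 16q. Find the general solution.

p(t) = 3K_1e^(4t)sin(4t) - 2K_1e^(4t)cos(4t) - 2K_2e^(4t)sin(4t) - 3K_2e^(4t)cos(4t), q(t) = K_1e^(4t)sin(4t) - K_1e^(4t)cos(4t) - K_2e^(4t)sin(4t) - K_2e^(4t)cos(4t)

Coefficient matrix A = [[24, -52], [8, -16]].
Characteristic polynomial det(A - λI) = λ^2 - 8λ + 32 = 0.
Eigenvalues λ = 4 ± 4i (complex conjugate pair).
For λ=4+4i: an eigenvector is (-2,-1) - i(3,1) = (-2 - 3i, -1 - i).
A real fundamental pair from Re and Im of e^((4+4i)t)v: X_1 = e^(4t)(cos(4t)·(-2,-1) + sin(4t)·(3,1)), X_2 = e^(4t)(sin(4t)·(-2,-1) - cos(4t)·(3,1)).
General solution: K_1X_1 + K_2X_2.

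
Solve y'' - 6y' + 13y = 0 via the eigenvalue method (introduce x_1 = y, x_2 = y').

y(t) = c_1e^(3t)cos(2t) + c_2e^(3t)sin(2t)

Let x_1 = y, x_2 = y'. Then x_1' = x_2 and x_2' = -13x_1 + 6x_2.
A = [[0,1],[-13,6]]; det(A-λI) = λ^2 - 6λ + 13.
Eigenvalues λ = 3 ± 2i.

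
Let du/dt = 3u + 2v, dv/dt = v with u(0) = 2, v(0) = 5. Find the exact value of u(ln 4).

A = [[3,2],[0,1]]; eigenvalues λ = 3, 1.
Eigenvectors: (-1,0) for λ=3, (-1,1) for λ=1.
From the initial condition, c_1 = -7, c_2 = 5.
u(ln 4) = (-7)(4^3)(-1) + (5)(4^1)(-1) = 428.

428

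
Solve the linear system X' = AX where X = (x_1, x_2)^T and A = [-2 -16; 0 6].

Coefficient matrix A = [[-2, -16], [0, 6]].
Characteristic polynomial det(A - λI) = λ^2 - 4λ - 12 = 0.
Eigenvalues λ = -2, 6.
For λ=-2: (A-λI) row 1 is [0, -16], so an eigenvector is (1, 0).
For λ=6: (A-λI) row 1 is [-8, -16], so an eigenvector is (-2, 1).
General solution: K_1e^(-2t)(1,0) + K_2e^(6t)(-2,1).

x_1(t) = K_1e^(-2t) - 2K_2e^(6t), x_2(t) = K_2e^(6t)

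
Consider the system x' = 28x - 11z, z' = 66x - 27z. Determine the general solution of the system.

x(t) = -c_1e^(6t) + c_2e^(-5t), z(t) = -2c_1e^(6t) + 3c_2e^(-5t)

Coefficient matrix A = [[28, -11], [66, -27]].
Characteristic polynomial det(A - λI) = λ^2 - λ - 30 = 0.
Eigenvalues λ = 6, -5.
For λ=6: (A-λI) row 1 is [22, -11], so an eigenvector is (-1, -2).
For λ=-5: (A-λI) row 1 is [33, -11], so an eigenvector is (1, 3).
General solution: c_1e^(6t)(-1,-2) + c_2e^(-5t)(1,3).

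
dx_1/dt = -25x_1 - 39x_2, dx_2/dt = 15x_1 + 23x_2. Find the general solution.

Coefficient matrix A = [[-25, -39], [15, 23]].
Characteristic polynomial det(A - λI) = λ^2 + 2λ + 10 = 0.
Eigenvalues λ = -1 ± 3i (complex conjugate pair).
For λ=-1+3i: an eigenvector is (3,-2) - i(2,-1) = (3 - 2i, -2 + i).
A real fundamental pair from Re and Im of e^((-1+3i)t)v: X_1 = e^(-t)(cos(3t)·(3,-2) + sin(3t)·(2,-1)), X_2 = e^(-t)(sin(3t)·(3,-2) - cos(3t)·(2,-1)).
General solution: c_1X_1 + c_2X_2.

x_1(t) = 2c_1e^(-t)sin(3t) + 3c_1e^(-t)cos(3t) + 3c_2e^(-t)sin(3t) - 2c_2e^(-t)cos(3t), x_2(t) = -c_1e^(-t)sin(3t) - 2c_1e^(-t)cos(3t) - 2c_2e^(-t)sin(3t) + c_2e^(-t)cos(3t)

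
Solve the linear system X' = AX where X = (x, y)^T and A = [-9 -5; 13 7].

x(t) = C_1e^(-t)sin(t) - 2C_1e^(-t)cos(t) - 2C_2e^(-t)sin(t) - C_2e^(-t)cos(t), y(t) = -2C_1e^(-t)sin(t) + 3C_1e^(-t)cos(t) + 3C_2e^(-t)sin(t) + 2C_2e^(-t)cos(t)

Coefficient matrix A = [[-9, -5], [13, 7]].
Characteristic polynomial det(A - λI) = λ^2 + 2λ + 2 = 0.
Eigenvalues λ = -1 ± i (complex conjugate pair).
For λ=-1+i: an eigenvector is (-2,3) - i(1,-2) = (-2 - i, 3 + 2i).
A real fundamental pair from Re and Im of e^((-1+i)t)v: X_1 = e^(-t)(cos(t)·(-2,3) + sin(t)·(1,-2)), X_2 = e^(-t)(sin(t)·(-2,3) - cos(t)·(1,-2)).
General solution: C_1X_1 + C_2X_2.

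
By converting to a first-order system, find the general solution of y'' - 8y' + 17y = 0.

Let x_1 = y, x_2 = y'. Then x_1' = x_2 and x_2' = -17x_1 + 8x_2.
A = [[0,1],[-17,8]]; det(A-λI) = λ^2 - 8λ + 17.
Eigenvalues λ = 4 ± i.

y(t) = K_1e^(4t)cos(t) + K_2e^(4t)sin(t)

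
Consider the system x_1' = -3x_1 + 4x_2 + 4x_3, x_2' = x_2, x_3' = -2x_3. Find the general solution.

Coefficient matrix A = [[-3, 4, 4], [0, 1, 0], [0, 0, -2]].
det(A - λI) = 0 gives eigenvalues λ = -2, 1, -3.
For λ=-2: eigenvector (4,0,1).
For λ=1: eigenvector (1,1,0).
For λ=-3: eigenvector (1,0,0).
General solution: c_1e^(-2t)(4,0,1) + c_2e^(t)(1,1,0) + c_3e^(-3t)(1,0,0).

x_1(t) = 4c_1e^(-2t) + c_2e^(t) + c_3e^(-3t), x_2(t) = c_2e^(t), x_3(t) = c_1e^(-2t)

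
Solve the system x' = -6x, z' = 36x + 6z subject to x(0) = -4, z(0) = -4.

Coefficient matrix A = [[-6, 0], [36, 6]].
Characteristic polynomial det(A - λI) = λ^2 - 36 = 0.
Eigenvalues λ = 6, -6.
For λ=6: (A-λI) row 1 is [-12, 0], so an eigenvector is (0, 1).
For λ=-6: (A-λI) row 2 is [36, 12], so an eigenvector is (1, -3).
General solution: c_1e^(6t)(0,1) + c_2e^(-6t)(1,-3).
Applying x(0)=-4, z(0)=-4 gives c_1=-16, c_2=-4.

x(t) = -4e^(-6t), z(t) = -16e^(6t) + 12e^(-6t)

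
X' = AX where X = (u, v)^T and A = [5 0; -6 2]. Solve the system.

u(t) = c_1e^(5t), v(t) = -2c_1e^(5t) - c_2e^(2t)

Coefficient matrix A = [[5, 0], [-6, 2]].
Characteristic polynomial det(A - λI) = λ^2 - 7λ + 10 = 0.
Eigenvalues λ = 5, 2.
For λ=5: (A-λI) row 2 is [-6, -3], so an eigenvector is (1, -2).
For λ=2: (A-λI) row 1 is [3, 0], so an eigenvector is (0, -1).
General solution: c_1e^(5t)(1,-2) + c_2e^(2t)(0,-1).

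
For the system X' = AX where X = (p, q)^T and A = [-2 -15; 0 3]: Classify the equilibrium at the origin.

A = [[-2,-15],[0,3]]; det(A-λI) = λ^2 - λ - 6.
λ = 3, -2: opposite signs.

saddle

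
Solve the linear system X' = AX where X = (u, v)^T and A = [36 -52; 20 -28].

Coefficient matrix A = [[36, -52], [20, -28]].
Characteristic polynomial det(A - λI) = λ^2 - 8λ + 32 = 0.
Eigenvalues λ = 4 ± 4i (complex conjugate pair).
For λ=4+4i: an eigenvector is (-2,-1) - i(-3,-2) = (-2 + 3i, -1 + 2i).
A real fundamental pair from Re and Im of e^((4+4i)t)v: X_1 = e^(4t)(cos(4t)·(-2,-1) + sin(4t)·(-3,-2)), X_2 = e^(4t)(sin(4t)·(-2,-1) - cos(4t)·(-3,-2)).
General solution: C_1X_1 + C_2X_2.

u(t) = -3C_1e^(4t)sin(4t) - 2C_1e^(4t)cos(4t) - 2C_2e^(4t)sin(4t) + 3C_2e^(4t)cos(4t), v(t) = -2C_1e^(4t)sin(4t) - C_1e^(4t)cos(4t) - C_2e^(4t)sin(4t) + 2C_2e^(4t)cos(4t)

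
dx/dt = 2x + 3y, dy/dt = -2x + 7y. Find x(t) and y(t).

Coefficient matrix A = [[2, 3], [-2, 7]].
Characteristic polynomial det(A - λI) = λ^2 - 9λ + 20 = 0.
Eigenvalues λ = 5, 4.
For λ=5: (A-λI) row 1 is [-3, 3], so an eigenvector is (-1, -1).
For λ=4: (A-λI) row 1 is [-2, 3], so an eigenvector is (-3, -2).
General solution: K_1e^(5t)(-1,-1) + K_2e^(4t)(-3,-2).

x(t) = -K_1e^(5t) - 3K_2e^(4t), y(t) = -K_1e^(5t) - 2K_2e^(4t)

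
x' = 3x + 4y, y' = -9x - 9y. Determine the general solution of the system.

Coefficient matrix A = [[3, 4], [-9, -9]].
Characteristic polynomial det(A - λI) = λ^2 + 6λ + 9 = 0.
Single eigenvalue λ = -3 with algebraic multiplicity 2.
Eigenvector v = (2,-3); generalized eigenvector w with (A-λI)w=v is (-1,2).
General solution: e^(-3t)[c_1·v + c_2·(t·v + w)].

x(t) = 2c_1e^(-3t) + 2c_2te^(-3t) - c_2e^(-3t), y(t) = -3c_1e^(-3t) - 3c_2te^(-3t) + 2c_2e^(-3t)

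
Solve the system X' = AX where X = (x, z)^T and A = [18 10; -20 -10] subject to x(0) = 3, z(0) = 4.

x(t) = 41e^(4t)sin(2t) + 3e^(4t)cos(2t), z(t) = -58e^(4t)sin(2t) + 4e^(4t)cos(2t)

Coefficient matrix A = [[18, 10], [-20, -10]].
Characteristic polynomial det(A - λI) = λ^2 - 8λ + 20 = 0.
Eigenvalues λ = 4 ± 2i (complex conjugate pair).
For λ=4+2i: an eigenvector is (-2,3) - i(1,-1) = (-2 - i, 3 + i).
A real fundamental pair from Re and Im of e^((4+2i)t)v: X_1 = e^(4t)(cos(2t)·(-2,3) + sin(2t)·(1,-1)), X_2 = e^(4t)(sin(2t)·(-2,3) - cos(2t)·(1,-1)).
General solution: C_1X_1 + C_2X_2.
Applying x(0)=3, z(0)=4 gives C_1=7, C_2=-17.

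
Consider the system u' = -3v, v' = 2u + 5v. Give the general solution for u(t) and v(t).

Coefficient matrix A = [[0, -3], [2, 5]].
Characteristic polynomial det(A - λI) = λ^2 - 5λ + 6 = 0.
Eigenvalues λ = 2, 3.
For λ=2: (A-λI) row 1 is [-2, -3], so an eigenvector is (3, -2).
For λ=3: (A-λI) row 1 is [-3, -3], so an eigenvector is (1, -1).
General solution: C_1e^(2t)(3,-2) + C_2e^(3t)(1,-1).

u(t) = 3C_1e^(2t) + C_2e^(3t), v(t) = -2C_1e^(2t) - C_2e^(3t)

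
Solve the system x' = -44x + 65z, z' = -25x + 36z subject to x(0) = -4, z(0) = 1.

x(t) = 45e^(-4t)sin(5t) - 4e^(-4t)cos(5t), z(t) = 28e^(-4t)sin(5t) + e^(-4t)cos(5t)

Coefficient matrix A = [[-44, 65], [-25, 36]].
Characteristic polynomial det(A - λI) = λ^2 + 8λ + 41 = 0.
Eigenvalues λ = -4 ± 5i (complex conjugate pair).
For λ=-4+5i: an eigenvector is (-3,-2) - i(-2,-1) = (-3 + 2i, -2 + i).
A real fundamental pair from Re and Im of e^((-4+5i)t)v: X_1 = e^(-4t)(cos(5t)·(-3,-2) + sin(5t)·(-2,-1)), X_2 = e^(-4t)(sin(5t)·(-3,-2) - cos(5t)·(-2,-1)).
General solution: c_1X_1 + c_2X_2.
Applying x(0)=-4, z(0)=1 gives c_1=-6, c_2=-11.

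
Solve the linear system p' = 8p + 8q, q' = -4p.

p(t) = -c_1e^(4t)sin(4t) + c_1e^(4t)cos(4t) + c_2e^(4t)sin(4t) + c_2e^(4t)cos(4t), q(t) = -c_1e^(4t)cos(4t) - c_2e^(4t)sin(4t)

Coefficient matrix A = [[8, 8], [-4, 0]].
Characteristic polynomial det(A - λI) = λ^2 - 8λ + 32 = 0.
Eigenvalues λ = 4 ± 4i (complex conjugate pair).
For λ=4+4i: an eigenvector is (1,-1) - i(-1,0) = (1 + i, -1).
A real fundamental pair from Re and Im of e^((4+4i)t)v: X_1 = e^(4t)(cos(4t)·(1,-1) + sin(4t)·(-1,0)), X_2 = e^(4t)(sin(4t)·(1,-1) - cos(4t)·(-1,0)).
General solution: c_1X_1 + c_2X_2.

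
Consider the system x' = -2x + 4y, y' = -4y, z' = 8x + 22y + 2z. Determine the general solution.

x(t) = K_1e^(-2t) - 2K_3e^(-4t), y(t) = K_3e^(-4t), z(t) = -2K_1e^(-2t) + K_2e^(2t) - K_3e^(-4t)

Coefficient matrix A = [[-2, 4, 0], [0, -4, 0], [8, 22, 2]].
det(A - λI) = 0 gives eigenvalues λ = -2, 2, -4.
For λ=-2: eigenvector (1,0,-2).
For λ=2: eigenvector (0,0,1).
For λ=-4: eigenvector (-2,1,-1).
General solution: K_1e^(-2t)(1,0,-2) + K_2e^(2t)(0,0,1) + K_3e^(-4t)(-2,1,-1).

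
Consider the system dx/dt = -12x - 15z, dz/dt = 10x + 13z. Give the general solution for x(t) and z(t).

Coefficient matrix A = [[-12, -15], [10, 13]].
Characteristic polynomial det(A - λI) = λ^2 - λ - 6 = 0.
Eigenvalues λ = -2, 3.
For λ=-2: (A-λI) row 1 is [-10, -15], so an eigenvector is (3, -2).
For λ=3: (A-λI) row 1 is [-15, -15], so an eigenvector is (-1, 1).
General solution: K_1e^(-2t)(3,-2) + K_2e^(3t)(-1,1).

x(t) = 3K_1e^(-2t) - K_2e^(3t), z(t) = -2K_1e^(-2t) + K_2e^(3t)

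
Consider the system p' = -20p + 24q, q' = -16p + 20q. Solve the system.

Coefficient matrix A = [[-20, 24], [-16, 20]].
Characteristic polynomial det(A - λI) = λ^2 - 16 = 0.
Eigenvalues λ = 4, -4.
For λ=4: (A-λI) row 1 is [-24, 24], so an eigenvector is (1, 1).
For λ=-4: (A-λI) row 1 is [-16, 24], so an eigenvector is (3, 2).
General solution: K_1e^(4t)(1,1) + K_2e^(-4t)(3,2).

p(t) = K_1e^(4t) + 3K_2e^(-4t), q(t) = K_1e^(4t) + 2K_2e^(-4t)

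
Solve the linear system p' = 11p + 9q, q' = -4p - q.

p(t) = -3c_1e^(5t) - 3c_2te^(5t) - 2c_2e^(5t), q(t) = 2c_1e^(5t) + 2c_2te^(5t) + c_2e^(5t)

Coefficient matrix A = [[11, 9], [-4, -1]].
Characteristic polynomial det(A - λI) = λ^2 - 10λ + 25 = 0.
Single eigenvalue λ = 5 with algebraic multiplicity 2.
Eigenvector v = (-3,2); generalized eigenvector w with (A-λI)w=v is (-2,1).
General solution: e^(5t)[c_1·v + c_2·(t·v + w)].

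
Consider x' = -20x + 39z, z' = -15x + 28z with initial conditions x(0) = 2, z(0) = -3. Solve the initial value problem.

Coefficient matrix A = [[-20, 39], [-15, 28]].
Characteristic polynomial det(A - λI) = λ^2 - 8λ + 25 = 0.
Eigenvalues λ = 4 ± 3i (complex conjugate pair).
For λ=4+3i: an eigenvector is (2,1) - i(-3,-2) = (2 + 3i, 1 + 2i).
A real fundamental pair from Re and Im of e^((4+3i)t)v: X_1 = e^(4t)(cos(3t)·(2,1) + sin(3t)·(-3,-2)), X_2 = e^(4t)(sin(3t)·(2,1) - cos(3t)·(-3,-2)).
General solution: K_1X_1 + K_2X_2.
Applying x(0)=2, z(0)=-3 gives K_1=13, K_2=-8.

x(t) = -55e^(4t)sin(3t) + 2e^(4t)cos(3t), z(t) = -34e^(4t)sin(3t) - 3e^(4t)cos(3t)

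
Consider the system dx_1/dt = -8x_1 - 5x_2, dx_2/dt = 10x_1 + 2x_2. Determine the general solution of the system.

x_1(t) = c_1e^(-3t)cos(5t) + c_2e^(-3t)sin(5t), x_2(t) = c_1e^(-3t)sin(5t) - c_1e^(-3t)cos(5t) - c_2e^(-3t)sin(5t) - c_2e^(-3t)cos(5t)

Coefficient matrix A = [[-8, -5], [10, 2]].
Characteristic polynomial det(A - λI) = λ^2 + 6λ + 34 = 0.
Eigenvalues λ = -3 ± 5i (complex conjugate pair).
For λ=-3+5i: an eigenvector is (1,-1) - i(0,1) = (1, -1 - i).
A real fundamental pair from Re and Im of e^((-3+5i)t)v: X_1 = e^(-3t)(cos(5t)·(1,-1) + sin(5t)·(0,1)), X_2 = e^(-3t)(sin(5t)·(1,-1) - cos(5t)·(0,1)).
General solution: c_1X_1 + c_2X_2.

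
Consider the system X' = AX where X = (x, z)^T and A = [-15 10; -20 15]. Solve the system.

Coefficient matrix A = [[-15, 10], [-20, 15]].
Characteristic polynomial det(A - λI) = λ^2 - 25 = 0.
Eigenvalues λ = 5, -5.
For λ=5: (A-λI) row 1 is [-20, 10], so an eigenvector is (-1, -2).
For λ=-5: (A-λI) row 1 is [-10, 10], so an eigenvector is (1, 1).
General solution: c_1e^(5t)(-1,-2) + c_2e^(-5t)(1,1).

x(t) = -c_1e^(5t) + c_2e^(-5t), z(t) = -2c_1e^(5t) + c_2e^(-5t)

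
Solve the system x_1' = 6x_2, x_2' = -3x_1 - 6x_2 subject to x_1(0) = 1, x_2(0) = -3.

x_1(t) = -5e^(-3t)sin(3t) + e^(-3t)cos(3t), x_2(t) = 2e^(-3t)sin(3t) - 3e^(-3t)cos(3t)

Coefficient matrix A = [[0, 6], [-3, -6]].
Characteristic polynomial det(A - λI) = λ^2 + 6λ + 18 = 0.
Eigenvalues λ = -3 ± 3i (complex conjugate pair).
For λ=-3+3i: an eigenvector is (1,-1) - i(-1,0) = (1 + i, -1).
A real fundamental pair from Re and Im of e^((-3+3i)t)v: X_1 = e^(-3t)(cos(3t)·(1,-1) + sin(3t)·(-1,0)), X_2 = e^(-3t)(sin(3t)·(1,-1) - cos(3t)·(-1,0)).
General solution: c_1X_1 + c_2X_2.
Applying x_1(0)=1, x_2(0)=-3 gives c_1=3, c_2=-2.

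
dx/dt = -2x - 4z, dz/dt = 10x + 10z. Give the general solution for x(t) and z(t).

Coefficient matrix A = [[-2, -4], [10, 10]].
Characteristic polynomial det(A - λI) = λ^2 - 8λ + 20 = 0.
Eigenvalues λ = 4 ± 2i (complex conjugate pair).
For λ=4+2i: an eigenvector is (1,-2) - i(1,-1) = (1 - i, -2 + i).
A real fundamental pair from Re and Im of e^((4+2i)t)v: X_1 = e^(4t)(cos(2t)·(1,-2) + sin(2t)·(1,-1)), X_2 = e^(4t)(sin(2t)·(1,-2) - cos(2t)·(1,-1)).
General solution: C_1X_1 + C_2X_2.

x(t) = C_1e^(4t)sin(2t) + C_1e^(4t)cos(2t) + C_2e^(4t)sin(2t) - C_2e^(4t)cos(2t), z(t) = -C_1e^(4t)sin(2t) - 2C_1e^(4t)cos(2t) - 2C_2e^(4t)sin(2t) + C_2e^(4t)cos(2t)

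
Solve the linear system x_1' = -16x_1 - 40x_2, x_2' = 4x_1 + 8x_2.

x_1(t) = -3K_1e^(-4t)sin(4t) + K_1e^(-4t)cos(4t) + K_2e^(-4t)sin(4t) + 3K_2e^(-4t)cos(4t), x_2(t) = K_1e^(-4t)sin(4t) - K_2e^(-4t)cos(4t)

Coefficient matrix A = [[-16, -40], [4, 8]].
Characteristic polynomial det(A - λI) = λ^2 + 8λ + 32 = 0.
Eigenvalues λ = -4 ± 4i (complex conjugate pair).
For λ=-4+4i: an eigenvector is (1,0) - i(-3,1) = (1 + 3i, 0 - i).
A real fundamental pair from Re and Im of e^((-4+4i)t)v: X_1 = e^(-4t)(cos(4t)·(1,0) + sin(4t)·(-3,1)), X_2 = e^(-4t)(sin(4t)·(1,0) - cos(4t)·(-3,1)).
General solution: K_1X_1 + K_2X_2.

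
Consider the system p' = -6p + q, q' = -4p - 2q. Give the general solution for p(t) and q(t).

Coefficient matrix A = [[-6, 1], [-4, -2]].
Characteristic polynomial det(A - λI) = λ^2 + 8λ + 16 = 0.
Single eigenvalue λ = -4 with algebraic multiplicity 2.
Eigenvector v = (-1,-2); generalized eigenvector w with (A-λI)w=v is (2,3).
General solution: e^(-4t)[C_1·v + C_2·(t·v + w)].

p(t) = -C_1e^(-4t) - C_2te^(-4t) + 2C_2e^(-4t), q(t) = -2C_1e^(-4t) - 2C_2te^(-4t) + 3C_2e^(-4t)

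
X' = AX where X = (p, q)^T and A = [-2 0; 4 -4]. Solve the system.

p(t) = K_2e^(-2t), q(t) = -K_1e^(-4t) + 2K_2e^(-2t)

Coefficient matrix A = [[-2, 0], [4, -4]].
Characteristic polynomial det(A - λI) = λ^2 + 6λ + 8 = 0.
Eigenvalues λ = -4, -2.
For λ=-4: (A-λI) row 1 is [2, 0], so an eigenvector is (0, -1).
For λ=-2: (A-λI) row 2 is [4, -2], so an eigenvector is (1, 2).
General solution: K_1e^(-4t)(0,-1) + K_2e^(-2t)(1,2).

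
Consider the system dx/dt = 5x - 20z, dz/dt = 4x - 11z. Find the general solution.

x(t) = c_1e^(-3t)sin(4t) - 2c_1e^(-3t)cos(4t) - 2c_2e^(-3t)sin(4t) - c_2e^(-3t)cos(4t), z(t) = -c_1e^(-3t)cos(4t) - c_2e^(-3t)sin(4t)

Coefficient matrix A = [[5, -20], [4, -11]].
Characteristic polynomial det(A - λI) = λ^2 + 6λ + 25 = 0.
Eigenvalues λ = -3 ± 4i (complex conjugate pair).
For λ=-3+4i: an eigenvector is (-2,-1) - i(1,0) = (-2 - i, -1).
A real fundamental pair from Re and Im of e^((-3+4i)t)v: X_1 = e^(-3t)(cos(4t)·(-2,-1) + sin(4t)·(1,0)), X_2 = e^(-3t)(sin(4t)·(-2,-1) - cos(4t)·(1,0)).
General solution: c_1X_1 + c_2X_2.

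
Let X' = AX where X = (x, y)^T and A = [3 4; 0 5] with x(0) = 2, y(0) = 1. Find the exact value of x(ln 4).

2048

A = [[3,4],[0,5]]; eigenvalues λ = 3, 5.
Eigenvectors: (1,0) for λ=3, (-2,-1) for λ=5.
From the initial condition, c_1 = 0, c_2 = -1.
x(ln 4) = (0)(4^3)(1) + (-1)(4^5)(-2) = 2048.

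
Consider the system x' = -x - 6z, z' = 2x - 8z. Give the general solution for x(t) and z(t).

Coefficient matrix A = [[-1, -6], [2, -8]].
Characteristic polynomial det(A - λI) = λ^2 + 9λ + 20 = 0.
Eigenvalues λ = -4, -5.
For λ=-4: (A-λI) row 1 is [3, -6], so an eigenvector is (2, 1).
For λ=-5: (A-λI) row 1 is [4, -6], so an eigenvector is (3, 2).
General solution: K_1e^(-4t)(2,1) + K_2e^(-5t)(3,2).

x(t) = 2K_1e^(-4t) + 3K_2e^(-5t), z(t) = K_1e^(-4t) + 2K_2e^(-5t)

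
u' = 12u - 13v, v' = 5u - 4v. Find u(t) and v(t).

u(t) = 2C_1e^(4t)sin(t) - 3C_1e^(4t)cos(t) - 3C_2e^(4t)sin(t) - 2C_2e^(4t)cos(t), v(t) = C_1e^(4t)sin(t) - 2C_1e^(4t)cos(t) - 2C_2e^(4t)sin(t) - C_2e^(4t)cos(t)

Coefficient matrix A = [[12, -13], [5, -4]].
Characteristic polynomial det(A - λI) = λ^2 - 8λ + 17 = 0.
Eigenvalues λ = 4 ± i (complex conjugate pair).
For λ=4+i: an eigenvector is (-3,-2) - i(2,1) = (-3 - 2i, -2 - i).
A real fundamental pair from Re and Im of e^((4+i)t)v: X_1 = e^(4t)(cos(t)·(-3,-2) + sin(t)·(2,1)), X_2 = e^(4t)(sin(t)·(-3,-2) - cos(t)·(2,1)).
General solution: C_1X_1 + C_2X_2.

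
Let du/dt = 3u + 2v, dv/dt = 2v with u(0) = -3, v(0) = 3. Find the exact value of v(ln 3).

A = [[3,2],[0,2]]; eigenvalues λ = 3, 2.
Eigenvectors: (1,0) for λ=3, (-2,1) for λ=2.
From the initial condition, c_1 = 3, c_2 = 3.
v(ln 3) = (3)(3^3)(0) + (3)(3^2)(1) = 27.

27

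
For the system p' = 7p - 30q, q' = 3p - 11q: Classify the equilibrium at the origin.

stable spiral

A = [[7,-30],[3,-11]]; det(A-λI) = λ^2 + 4λ + 13.
λ = -2 ± 3i: negative real part.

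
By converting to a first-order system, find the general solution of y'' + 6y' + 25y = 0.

y(t) = C_1e^(-3t)cos(4t) + C_2e^(-3t)sin(4t)

Let x_1 = y, x_2 = y'. Then x_1' = x_2 and x_2' = -25x_1 - 6x_2.
A = [[0,1],[-25,-6]]; det(A-λI) = λ^2 + 6λ + 25.
Eigenvalues λ = -3 ± 4i.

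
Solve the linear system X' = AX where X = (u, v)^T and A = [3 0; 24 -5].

u(t) = K_2e^(3t), v(t) = -K_1e^(-5t) + 3K_2e^(3t)

Coefficient matrix A = [[3, 0], [24, -5]].
Characteristic polynomial det(A - λI) = λ^2 + 2λ - 15 = 0.
Eigenvalues λ = -5, 3.
For λ=-5: (A-λI) row 1 is [8, 0], so an eigenvector is (0, -1).
For λ=3: (A-λI) row 2 is [24, -8], so an eigenvector is (1, 3).
General solution: K_1e^(-5t)(0,-1) + K_2e^(3t)(1,3).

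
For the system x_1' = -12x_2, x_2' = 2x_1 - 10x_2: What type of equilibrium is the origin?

stable node

A = [[0,-12],[2,-10]]; det(A-λI) = λ^2 + 10λ + 24.
λ = -6, -4: both negative.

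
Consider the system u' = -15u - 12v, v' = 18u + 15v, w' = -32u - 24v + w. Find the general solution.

u(t) = C_1e^(-3t) - 2C_2e^(3t), v(t) = -C_1e^(-3t) + 3C_2e^(3t), w(t) = 2C_1e^(-3t) - 4C_2e^(3t) + C_3e^(t)

Coefficient matrix A = [[-15, -12, 0], [18, 15, 0], [-32, -24, 1]].
det(A - λI) = 0 gives eigenvalues λ = -3, 3, 1.
For λ=-3: eigenvector (1,-1,2).
For λ=3: eigenvector (-2,3,-4).
For λ=1: eigenvector (0,0,1).
General solution: C_1e^(-3t)(1,-1,2) + C_2e^(3t)(-2,3,-4) + C_3e^(t)(0,0,1).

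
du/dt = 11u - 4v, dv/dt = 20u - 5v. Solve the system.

u(t) = -C_1e^(3t)sin(4t) + C_2e^(3t)cos(4t), v(t) = -2C_1e^(3t)sin(4t) + C_1e^(3t)cos(4t) + C_2e^(3t)sin(4t) + 2C_2e^(3t)cos(4t)

Coefficient matrix A = [[11, -4], [20, -5]].
Characteristic polynomial det(A - λI) = λ^2 - 6λ + 25 = 0.
Eigenvalues λ = 3 ± 4i (complex conjugate pair).
For λ=3+4i: an eigenvector is (0,1) - i(-1,-2) = (0 + i, 1 + 2i).
A real fundamental pair from Re and Im of e^((3+4i)t)v: X_1 = e^(3t)(cos(4t)·(0,1) + sin(4t)·(-1,-2)), X_2 = e^(3t)(sin(4t)·(0,1) - cos(4t)·(-1,-2)).
General solution: C_1X_1 + C_2X_2.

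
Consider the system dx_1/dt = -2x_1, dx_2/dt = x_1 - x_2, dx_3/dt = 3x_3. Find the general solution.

Coefficient matrix A = [[-2, 0, 0], [1, -1, 0], [0, 0, 3]].
det(A - λI) = 0 gives eigenvalues λ = -1, -2, 3.
For λ=-1: eigenvector (0,1,0).
For λ=-2: eigenvector (1,-1,0).
For λ=3: eigenvector (0,0,1).
General solution: K_1e^(-t)(0,1,0) + K_2e^(-2t)(1,-1,0) + K_3e^(3t)(0,0,1).

x_1(t) = K_2e^(-2t), x_2(t) = K_1e^(-t) - K_2e^(-2t), x_3(t) = K_3e^(3t)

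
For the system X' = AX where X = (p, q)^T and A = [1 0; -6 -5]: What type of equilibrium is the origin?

A = [[1,0],[-6,-5]]; det(A-λI) = λ^2 + 4λ - 5.
λ = -5, 1: opposite signs.

saddle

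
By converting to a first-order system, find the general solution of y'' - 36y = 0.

y(t) = K_1e^(6t) + K_2e^(-6t)

Let x_1 = y, x_2 = y'. Then x_1' = x_2 and x_2' = 36x_1.
A = [[0,1],[36,0]]; det(A-λI) = λ^2 - 36.
Eigenvalues λ = 6, -6 with eigenvectors (1,6), (1,-6).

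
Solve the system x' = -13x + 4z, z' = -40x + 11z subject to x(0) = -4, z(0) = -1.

Coefficient matrix A = [[-13, 4], [-40, 11]].
Characteristic polynomial det(A - λI) = λ^2 + 2λ + 17 = 0.
Eigenvalues λ = -1 ± 4i (complex conjugate pair).
For λ=-1+4i: an eigenvector is (0,-1) - i(-1,-3) = (0 + i, -1 + 3i).
A real fundamental pair from Re and Im of e^((-1+4i)t)v: X_1 = e^(-t)(cos(4t)·(0,-1) + sin(4t)·(-1,-3)), X_2 = e^(-t)(sin(4t)·(0,-1) - cos(4t)·(-1,-3)).
General solution: C_1X_1 + C_2X_2.
Applying x(0)=-4, z(0)=-1 gives C_1=-11, C_2=-4.

x(t) = 11e^(-t)sin(4t) - 4e^(-t)cos(4t), z(t) = 37e^(-t)sin(4t) - e^(-t)cos(4t)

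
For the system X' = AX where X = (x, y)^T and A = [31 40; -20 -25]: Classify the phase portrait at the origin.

unstable spiral

A = [[31,40],[-20,-25]]; det(A-λI) = λ^2 - 6λ + 25.
λ = 3 ± 4i: positive real part.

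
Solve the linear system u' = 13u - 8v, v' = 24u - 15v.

Coefficient matrix A = [[13, -8], [24, -15]].
Characteristic polynomial det(A - λI) = λ^2 + 2λ - 3 = 0.
Eigenvalues λ = 1, -3.
For λ=1: (A-λI) row 1 is [12, -8], so an eigenvector is (-2, -3).
For λ=-3: (A-λI) row 1 is [16, -8], so an eigenvector is (1, 2).
General solution: C_1e^(t)(-2,-3) + C_2e^(-3t)(1,2).

u(t) = -2C_1e^(t) + C_2e^(-3t), v(t) = -3C_1e^(t) + 2C_2e^(-3t)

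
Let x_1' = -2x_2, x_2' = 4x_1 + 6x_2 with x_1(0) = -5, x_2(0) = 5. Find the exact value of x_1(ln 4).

A = [[0,-2],[4,6]]; eigenvalues λ = 2, 4.
Eigenvectors: (1,-1) for λ=2, (1,-2) for λ=4.
From the initial condition, c_1 = -5, c_2 = 0.
x_1(ln 4) = (-5)(4^2)(1) + (0)(4^4)(1) = -80.

-80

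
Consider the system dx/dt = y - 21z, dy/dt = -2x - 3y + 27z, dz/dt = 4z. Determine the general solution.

x(t) = C_1e^(-t) - C_2e^(-2t) - 4C_3e^(4t), y(t) = -C_1e^(-t) + 2C_2e^(-2t) + 5C_3e^(4t), z(t) = C_3e^(4t)

Coefficient matrix A = [[0, 1, -21], [-2, -3, 27], [0, 0, 4]].
det(A - λI) = 0 gives eigenvalues λ = -1, -2, 4.
For λ=-1: eigenvector (1,-1,0).
For λ=-2: eigenvector (-1,2,0).
For λ=4: eigenvector (-4,5,1).
General solution: C_1e^(-t)(1,-1,0) + C_2e^(-2t)(-1,2,0) + C_3e^(4t)(-4,5,1).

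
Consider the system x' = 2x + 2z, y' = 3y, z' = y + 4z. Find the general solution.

Coefficient matrix A = [[2, 0, 2], [0, 3, 0], [0, 1, 4]].
det(A - λI) = 0 gives eigenvalues λ = 3, 2, 4.
For λ=3: eigenvector (-2,1,-1).
For λ=2: eigenvector (1,0,0).
For λ=4: eigenvector (1,0,1).
General solution: c_1e^(3t)(-2,1,-1) + c_2e^(2t)(1,0,0) + c_3e^(4t)(1,0,1).

x(t) = -2c_1e^(3t) + c_2e^(2t) + c_3e^(4t), y(t) = c_1e^(3t), z(t) = -c_1e^(3t) + c_3e^(4t)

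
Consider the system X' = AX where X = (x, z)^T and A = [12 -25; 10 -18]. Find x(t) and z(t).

x(t) = 2c_1e^(-3t)sin(5t) - c_1e^(-3t)cos(5t) - c_2e^(-3t)sin(5t) - 2c_2e^(-3t)cos(5t), z(t) = c_1e^(-3t)sin(5t) - c_1e^(-3t)cos(5t) - c_2e^(-3t)sin(5t) - c_2e^(-3t)cos(5t)

Coefficient matrix A = [[12, -25], [10, -18]].
Characteristic polynomial det(A - λI) = λ^2 + 6λ + 34 = 0.
Eigenvalues λ = -3 ± 5i (complex conjugate pair).
For λ=-3+5i: an eigenvector is (-1,-1) - i(2,1) = (-1 - 2i, -1 - i).
A real fundamental pair from Re and Im of e^((-3+5i)t)v: X_1 = e^(-3t)(cos(5t)·(-1,-1) + sin(5t)·(2,1)), X_2 = e^(-3t)(sin(5t)·(-1,-1) - cos(5t)·(2,1)).
General solution: c_1X_1 + c_2X_2.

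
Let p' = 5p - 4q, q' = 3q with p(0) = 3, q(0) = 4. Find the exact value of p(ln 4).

A = [[5,-4],[0,3]]; eigenvalues λ = 3, 5.
Eigenvectors: (-2,-1) for λ=3, (-1,0) for λ=5.
From the initial condition, c_1 = -4, c_2 = 5.
p(ln 4) = (-4)(4^3)(-2) + (5)(4^5)(-1) = -4608.

-4608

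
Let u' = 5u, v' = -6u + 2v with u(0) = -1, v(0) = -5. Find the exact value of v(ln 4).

1936

A = [[5,0],[-6,2]]; eigenvalues λ = 2, 5.
Eigenvectors: (0,1) for λ=2, (1,-2) for λ=5.
From the initial condition, c_1 = -7, c_2 = -1.
v(ln 4) = (-7)(4^2)(1) + (-1)(4^5)(-2) = 1936.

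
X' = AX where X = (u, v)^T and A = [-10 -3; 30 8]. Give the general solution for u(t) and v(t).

u(t) = K_1e^(-t)sin(3t) - K_2e^(-t)cos(3t), v(t) = -3K_1e^(-t)sin(3t) - K_1e^(-t)cos(3t) - K_2e^(-t)sin(3t) + 3K_2e^(-t)cos(3t)

Coefficient matrix A = [[-10, -3], [30, 8]].
Characteristic polynomial det(A - λI) = λ^2 + 2λ + 10 = 0.
Eigenvalues λ = -1 ± 3i (complex conjugate pair).
For λ=-1+3i: an eigenvector is (0,-1) - i(1,-3) = (0 - i, -1 + 3i).
A real fundamental pair from Re and Im of e^((-1+3i)t)v: X_1 = e^(-t)(cos(3t)·(0,-1) + sin(3t)·(1,-3)), X_2 = e^(-t)(sin(3t)·(0,-1) - cos(3t)·(1,-3)).
General solution: K_1X_1 + K_2X_2.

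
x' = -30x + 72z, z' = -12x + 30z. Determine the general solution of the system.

x(t) = -3C_1e^(-6t) - 2C_2e^(6t), z(t) = -C_1e^(-6t) - C_2e^(6t)

Coefficient matrix A = [[-30, 72], [-12, 30]].
Characteristic polynomial det(A - λI) = λ^2 - 36 = 0.
Eigenvalues λ = -6, 6.
For λ=-6: (A-λI) row 1 is [-24, 72], so an eigenvector is (-3, -1).
For λ=6: (A-λI) row 1 is [-36, 72], so an eigenvector is (-2, -1).
General solution: C_1e^(-6t)(-3,-1) + C_2e^(6t)(-2,-1).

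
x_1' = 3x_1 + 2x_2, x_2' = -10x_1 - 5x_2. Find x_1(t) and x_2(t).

Coefficient matrix A = [[3, 2], [-10, -5]].
Characteristic polynomial det(A - λI) = λ^2 + 2λ + 5 = 0.
Eigenvalues λ = -1 ± 2i (complex conjugate pair).
For λ=-1+2i: an eigenvector is (0,-1) - i(-1,2) = (0 + i, -1 - 2i).
A real fundamental pair from Re and Im of e^((-1+2i)t)v: X_1 = e^(-t)(cos(2t)·(0,-1) + sin(2t)·(-1,2)), X_2 = e^(-t)(sin(2t)·(0,-1) - cos(2t)·(-1,2)).
General solution: K_1X_1 + K_2X_2.

x_1(t) = -K_1e^(-t)sin(2t) + K_2e^(-t)cos(2t), x_2(t) = 2K_1e^(-t)sin(2t) - K_1e^(-t)cos(2t) - K_2e^(-t)sin(2t) - 2K_2e^(-t)cos(2t)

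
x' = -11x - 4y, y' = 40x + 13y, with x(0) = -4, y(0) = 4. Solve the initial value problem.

x(t) = 8e^(t)sin(4t) - 4e^(t)cos(4t), y(t) = -28e^(t)sin(4t) + 4e^(t)cos(4t)

Coefficient matrix A = [[-11, -4], [40, 13]].
Characteristic polynomial det(A - λI) = λ^2 - 2λ + 17 = 0.
Eigenvalues λ = 1 ± 4i (complex conjugate pair).
For λ=1+4i: an eigenvector is (0,-1) - i(1,-3) = (0 - i, -1 + 3i).
A real fundamental pair from Re and Im of e^((1+4i)t)v: X_1 = e^(t)(cos(4t)·(0,-1) + sin(4t)·(1,-3)), X_2 = e^(t)(sin(4t)·(0,-1) - cos(4t)·(1,-3)).
General solution: C_1X_1 + C_2X_2.
Applying x(0)=-4, y(0)=4 gives C_1=8, C_2=4.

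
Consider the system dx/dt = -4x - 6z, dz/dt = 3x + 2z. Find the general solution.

x(t) = K_1e^(-t)sin(3t) - K_1e^(-t)cos(3t) - K_2e^(-t)sin(3t) - K_2e^(-t)cos(3t), z(t) = -K_1e^(-t)sin(3t) + K_2e^(-t)cos(3t)

Coefficient matrix A = [[-4, -6], [3, 2]].
Characteristic polynomial det(A - λI) = λ^2 + 2λ + 10 = 0.
Eigenvalues λ = -1 ± 3i (complex conjugate pair).
For λ=-1+3i: an eigenvector is (-1,0) - i(1,-1) = (-1 - i, 0 + i).
A real fundamental pair from Re and Im of e^((-1+3i)t)v: X_1 = e^(-t)(cos(3t)·(-1,0) + sin(3t)·(1,-1)), X_2 = e^(-t)(sin(3t)·(-1,0) - cos(3t)·(1,-1)).
General solution: K_1X_1 + K_2X_2.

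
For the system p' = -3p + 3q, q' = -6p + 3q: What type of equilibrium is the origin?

center

A = [[-3,3],[-6,3]]; det(A-λI) = λ^2 + 9.
λ = 0 ± 3i: zero real part.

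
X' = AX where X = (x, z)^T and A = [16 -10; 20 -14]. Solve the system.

Coefficient matrix A = [[16, -10], [20, -14]].
Characteristic polynomial det(A - λI) = λ^2 - 2λ - 24 = 0.
Eigenvalues λ = 6, -4.
For λ=6: (A-λI) row 1 is [10, -10], so an eigenvector is (1, 1).
For λ=-4: (A-λI) row 1 is [20, -10], so an eigenvector is (-1, -2).
General solution: C_1e^(6t)(1,1) + C_2e^(-4t)(-1,-2).

x(t) = C_1e^(6t) - C_2e^(-4t), z(t) = C_1e^(6t) - 2C_2e^(-4t)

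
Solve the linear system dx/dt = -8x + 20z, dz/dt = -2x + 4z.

x(t) = K_1e^(-2t)sin(2t) + 3K_1e^(-2t)cos(2t) + 3K_2e^(-2t)sin(2t) - K_2e^(-2t)cos(2t), z(t) = K_1e^(-2t)cos(2t) + K_2e^(-2t)sin(2t)

Coefficient matrix A = [[-8, 20], [-2, 4]].
Characteristic polynomial det(A - λI) = λ^2 + 4λ + 8 = 0.
Eigenvalues λ = -2 ± 2i (complex conjugate pair).
For λ=-2+2i: an eigenvector is (3,1) - i(1,0) = (3 - i, 1).
A real fundamental pair from Re and Im of e^((-2+2i)t)v: X_1 = e^(-2t)(cos(2t)·(3,1) + sin(2t)·(1,0)), X_2 = e^(-2t)(sin(2t)·(3,1) - cos(2t)·(1,0)).
General solution: K_1X_1 + K_2X_2.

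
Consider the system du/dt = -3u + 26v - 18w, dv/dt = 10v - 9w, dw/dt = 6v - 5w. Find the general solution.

Coefficient matrix A = [[-3, 26, -18], [0, 10, -9], [0, 6, -5]].
det(A - λI) = 0 gives eigenvalues λ = -3, 1, 4.
For λ=-3: eigenvector (1,0,0).
For λ=1: eigenvector (2,1,1).
For λ=4: eigenvector (-6,-3,-2).
General solution: K_1e^(-3t)(1,0,0) + K_2e^(t)(2,1,1) + K_3e^(4t)(-6,-3,-2).

u(t) = K_1e^(-3t) + 2K_2e^(t) - 6K_3e^(4t), v(t) = K_2e^(t) - 3K_3e^(4t), w(t) = K_2e^(t) - 2K_3e^(4t)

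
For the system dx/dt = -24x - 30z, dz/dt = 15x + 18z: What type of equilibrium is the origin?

stable spiral

A = [[-24,-30],[15,18]]; det(A-λI) = λ^2 + 6λ + 18.
λ = -3 ± 3i: negative real part.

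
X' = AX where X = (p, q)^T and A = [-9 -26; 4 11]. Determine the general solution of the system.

p(t) = -2c_1e^(t)sin(2t) + 3c_1e^(t)cos(2t) + 3c_2e^(t)sin(2t) + 2c_2e^(t)cos(2t), q(t) = c_1e^(t)sin(2t) - c_1e^(t)cos(2t) - c_2e^(t)sin(2t) - c_2e^(t)cos(2t)

Coefficient matrix A = [[-9, -26], [4, 11]].
Characteristic polynomial det(A - λI) = λ^2 - 2λ + 5 = 0.
Eigenvalues λ = 1 ± 2i (complex conjugate pair).
For λ=1+2i: an eigenvector is (3,-1) - i(-2,1) = (3 + 2i, -1 - i).
A real fundamental pair from Re and Im of e^((1+2i)t)v: X_1 = e^(t)(cos(2t)·(3,-1) + sin(2t)·(-2,1)), X_2 = e^(t)(sin(2t)·(3,-1) - cos(2t)·(-2,1)).
General solution: c_1X_1 + c_2X_2.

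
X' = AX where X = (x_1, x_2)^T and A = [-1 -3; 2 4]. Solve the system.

x_1(t) = 3K_1e^(t) + K_2e^(2t), x_2(t) = -2K_1e^(t) - K_2e^(2t)

Coefficient matrix A = [[-1, -3], [2, 4]].
Characteristic polynomial det(A - λI) = λ^2 - 3λ + 2 = 0.
Eigenvalues λ = 1, 2.
For λ=1: (A-λI) row 1 is [-2, -3], so an eigenvector is (3, -2).
For λ=2: (A-λI) row 1 is [-3, -3], so an eigenvector is (1, -1).
General solution: K_1e^(t)(3,-2) + K_2e^(2t)(1,-1).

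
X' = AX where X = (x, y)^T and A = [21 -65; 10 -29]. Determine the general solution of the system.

Coefficient matrix A = [[21, -65], [10, -29]].
Characteristic polynomial det(A - λI) = λ^2 + 8λ + 41 = 0.
Eigenvalues λ = -4 ± 5i (complex conjugate pair).
For λ=-4+5i: an eigenvector is (3,1) - i(2,1) = (3 - 2i, 1 - i).
A real fundamental pair from Re and Im of e^((-4+5i)t)v: X_1 = e^(-4t)(cos(5t)·(3,1) + sin(5t)·(2,1)), X_2 = e^(-4t)(sin(5t)·(3,1) - cos(5t)·(2,1)).
General solution: c_1X_1 + c_2X_2.

x(t) = 2c_1e^(-4t)sin(5t) + 3c_1e^(-4t)cos(5t) + 3c_2e^(-4t)sin(5t) - 2c_2e^(-4t)cos(5t), y(t) = c_1e^(-4t)sin(5t) + c_1e^(-4t)cos(5t) + c_2e^(-4t)sin(5t) - c_2e^(-4t)cos(5t)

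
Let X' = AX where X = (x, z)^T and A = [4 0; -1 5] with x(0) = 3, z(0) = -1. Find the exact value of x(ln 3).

243

A = [[4,0],[-1,5]]; eigenvalues λ = 4, 5.
Eigenvectors: (-1,-1) for λ=4, (0,1) for λ=5.
From the initial condition, c_1 = -3, c_2 = -4.
x(ln 3) = (-3)(3^4)(-1) + (-4)(3^5)(0) = 243.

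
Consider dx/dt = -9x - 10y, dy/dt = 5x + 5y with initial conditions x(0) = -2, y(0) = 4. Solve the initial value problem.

x(t) = -26e^(-2t)sin(t) - 2e^(-2t)cos(t), y(t) = 18e^(-2t)sin(t) + 4e^(-2t)cos(t)

Coefficient matrix A = [[-9, -10], [5, 5]].
Characteristic polynomial det(A - λI) = λ^2 + 4λ + 5 = 0.
Eigenvalues λ = -2 ± i (complex conjugate pair).
For λ=-2+i: an eigenvector is (3,-2) - i(-1,1) = (3 + i, -2 - i).
A real fundamental pair from Re and Im of e^((-2+i)t)v: X_1 = e^(-2t)(cos(t)·(3,-2) + sin(t)·(-1,1)), X_2 = e^(-2t)(sin(t)·(3,-2) - cos(t)·(-1,1)).
General solution: c_1X_1 + c_2X_2.
Applying x(0)=-2, y(0)=4 gives c_1=2, c_2=-8.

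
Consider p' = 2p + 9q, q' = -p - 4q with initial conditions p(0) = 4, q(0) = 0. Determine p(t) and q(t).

p(t) = 12te^(-t) + 4e^(-t), q(t) = -4te^(-t)

Coefficient matrix A = [[2, 9], [-1, -4]].
Characteristic polynomial det(A - λI) = λ^2 + 2λ + 1 = 0.
Single eigenvalue λ = -1 with algebraic multiplicity 2.
Eigenvector v = (3,-1); generalized eigenvector w with (A-λI)w=v is (1,0).
General solution: e^(-t)[c_1·v + c_2·(t·v + w)].
Applying p(0)=4, q(0)=0 gives c_1=0, c_2=4.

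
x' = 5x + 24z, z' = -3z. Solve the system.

Coefficient matrix A = [[5, 24], [0, -3]].
Characteristic polynomial det(A - λI) = λ^2 - 2λ - 15 = 0.
Eigenvalues λ = 5, -3.
For λ=5: (A-λI) row 1 is [0, 24], so an eigenvector is (-1, 0).
For λ=-3: (A-λI) row 1 is [8, 24], so an eigenvector is (-3, 1).
General solution: K_1e^(5t)(-1,0) + K_2e^(-3t)(-3,1).

x(t) = -K_1e^(5t) - 3K_2e^(-3t), z(t) = K_2e^(-3t)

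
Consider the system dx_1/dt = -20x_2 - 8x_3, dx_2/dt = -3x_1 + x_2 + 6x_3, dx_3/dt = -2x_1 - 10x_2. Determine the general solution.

x_1(t) = 3c_1e^(4t) + 2c_2e^(-4t) - 4c_3e^(t), x_2(t) = -c_1e^(4t) + c_3e^(t), x_3(t) = c_1e^(4t) + c_2e^(-4t) - 2c_3e^(t)

Coefficient matrix A = [[0, -20, -8], [-3, 1, 6], [-2, -10, 0]].
det(A - λI) = 0 gives eigenvalues λ = 4, -4, 1.
For λ=4: eigenvector (3,-1,1).
For λ=-4: eigenvector (2,0,1).
For λ=1: eigenvector (-4,1,-2).
General solution: c_1e^(4t)(3,-1,1) + c_2e^(-4t)(2,0,1) + c_3e^(t)(-4,1,-2).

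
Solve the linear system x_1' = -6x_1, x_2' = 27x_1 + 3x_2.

x_1(t) = C_1e^(-6t), x_2(t) = -3C_1e^(-6t) + C_2e^(3t)

Coefficient matrix A = [[-6, 0], [27, 3]].
Characteristic polynomial det(A - λI) = λ^2 + 3λ - 18 = 0.
Eigenvalues λ = -6, 3.
For λ=-6: (A-λI) row 2 is [27, 9], so an eigenvector is (1, -3).
For λ=3: (A-λI) row 1 is [-9, 0], so an eigenvector is (0, 1).
General solution: C_1e^(-6t)(1,-3) + C_2e^(3t)(0,1).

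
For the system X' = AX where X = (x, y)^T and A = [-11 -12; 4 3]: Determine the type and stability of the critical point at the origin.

stable node

A = [[-11,-12],[4,3]]; det(A-λI) = λ^2 + 8λ + 15.
λ = -3, -5: both negative.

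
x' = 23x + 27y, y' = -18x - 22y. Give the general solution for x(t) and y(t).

Coefficient matrix A = [[23, 27], [-18, -22]].
Characteristic polynomial det(A - λI) = λ^2 - λ - 20 = 0.
Eigenvalues λ = 5, -4.
For λ=5: (A-λI) row 1 is [18, 27], so an eigenvector is (3, -2).
For λ=-4: (A-λI) row 1 is [27, 27], so an eigenvector is (-1, 1).
General solution: K_1e^(5t)(3,-2) + K_2e^(-4t)(-1,1).

x(t) = 3K_1e^(5t) - K_2e^(-4t), y(t) = -2K_1e^(5t) + K_2e^(-4t)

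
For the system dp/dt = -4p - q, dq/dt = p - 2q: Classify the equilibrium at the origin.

stable improper node

A = [[-4,-1],[1,-2]]; det(A-λI) = λ^2 + 6λ + 9.
repeated λ = -3 with a single eigenvector.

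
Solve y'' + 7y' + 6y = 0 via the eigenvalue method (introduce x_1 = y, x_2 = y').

Let x_1 = y, x_2 = y'. Then x_1' = x_2 and x_2' = -6x_1 - 7x_2.
A = [[0,1],[-6,-7]]; det(A-λI) = λ^2 + 7λ + 6.
Eigenvalues λ = -6, -1 with eigenvectors (1,-6), (1,-1).

y(t) = c_1e^(-6t) + c_2e^(-t)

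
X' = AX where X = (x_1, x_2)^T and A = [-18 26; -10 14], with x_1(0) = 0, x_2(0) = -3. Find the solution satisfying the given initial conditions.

Coefficient matrix A = [[-18, 26], [-10, 14]].
Characteristic polynomial det(A - λI) = λ^2 + 4λ + 8 = 0.
Eigenvalues λ = -2 ± 2i (complex conjugate pair).
For λ=-2+2i: an eigenvector is (3,2) - i(2,1) = (3 - 2i, 2 - i).
A real fundamental pair from Re and Im of e^((-2+2i)t)v: X_1 = e^(-2t)(cos(2t)·(3,2) + sin(2t)·(2,1)), X_2 = e^(-2t)(sin(2t)·(3,2) - cos(2t)·(2,1)).
General solution: K_1X_1 + K_2X_2.
Applying x_1(0)=0, x_2(0)=-3 gives K_1=-6, K_2=-9.

x_1(t) = -39e^(-2t)sin(2t), x_2(t) = -24e^(-2t)sin(2t) - 3e^(-2t)cos(2t)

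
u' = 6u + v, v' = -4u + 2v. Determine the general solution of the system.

u(t) = -c_1e^(4t) - c_2te^(4t) + c_2e^(4t), v(t) = 2c_1e^(4t) + 2c_2te^(4t) - 3c_2e^(4t)

Coefficient matrix A = [[6, 1], [-4, 2]].
Characteristic polynomial det(A - λI) = λ^2 - 8λ + 16 = 0.
Single eigenvalue λ = 4 with algebraic multiplicity 2.
Eigenvector v = (-1,2); generalized eigenvector w with (A-λI)w=v is (1,-3).
General solution: e^(4t)[c_1·v + c_2·(t·v + w)].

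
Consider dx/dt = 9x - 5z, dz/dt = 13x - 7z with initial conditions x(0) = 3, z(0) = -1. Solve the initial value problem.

x(t) = 29e^(t)sin(t) + 3e^(t)cos(t), z(t) = 47e^(t)sin(t) - e^(t)cos(t)

Coefficient matrix A = [[9, -5], [13, -7]].
Characteristic polynomial det(A - λI) = λ^2 - 2λ + 2 = 0.
Eigenvalues λ = 1 ± i (complex conjugate pair).
For λ=1+i: an eigenvector is (2,3) - i(1,2) = (2 - i, 3 - 2i).
A real fundamental pair from Re and Im of e^((1+i)t)v: X_1 = e^(t)(cos(t)·(2,3) + sin(t)·(1,2)), X_2 = e^(t)(sin(t)·(2,3) - cos(t)·(1,2)).
General solution: c_1X_1 + c_2X_2.
Applying x(0)=3, z(0)=-1 gives c_1=7, c_2=11.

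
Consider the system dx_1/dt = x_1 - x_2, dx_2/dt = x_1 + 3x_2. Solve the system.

Coefficient matrix A = [[1, -1], [1, 3]].
Characteristic polynomial det(A - λI) = λ^2 - 4λ + 4 = 0.
Single eigenvalue λ = 2 with algebraic multiplicity 2.
Eigenvector v = (1,-1); generalized eigenvector w with (A-λI)w=v is (-3,2).
General solution: e^(2t)[c_1·v + c_2·(t·v + w)].

x_1(t) = c_1e^(2t) + c_2te^(2t) - 3c_2e^(2t), x_2(t) = -c_1e^(2t) - c_2te^(2t) + 2c_2e^(2t)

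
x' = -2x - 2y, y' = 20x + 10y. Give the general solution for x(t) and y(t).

Coefficient matrix A = [[-2, -2], [20, 10]].
Characteristic polynomial det(A - λI) = λ^2 - 8λ + 20 = 0.
Eigenvalues λ = 4 ± 2i (complex conjugate pair).
For λ=4+2i: an eigenvector is (0,1) - i(-1,3) = (0 + i, 1 - 3i).
A real fundamental pair from Re and Im of e^((4+2i)t)v: X_1 = e^(4t)(cos(2t)·(0,1) + sin(2t)·(-1,3)), X_2 = e^(4t)(sin(2t)·(0,1) - cos(2t)·(-1,3)).
General solution: C_1X_1 + C_2X_2.

x(t) = -C_1e^(4t)sin(2t) + C_2e^(4t)cos(2t), y(t) = 3C_1e^(4t)sin(2t) + C_1e^(4t)cos(2t) + C_2e^(4t)sin(2t) - 3C_2e^(4t)cos(2t)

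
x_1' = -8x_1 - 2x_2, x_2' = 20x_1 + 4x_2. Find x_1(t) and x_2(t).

x_1(t) = -c_1e^(-2t)sin(2t) + c_2e^(-2t)cos(2t), x_2(t) = 3c_1e^(-2t)sin(2t) + c_1e^(-2t)cos(2t) + c_2e^(-2t)sin(2t) - 3c_2e^(-2t)cos(2t)

Coefficient matrix A = [[-8, -2], [20, 4]].
Characteristic polynomial det(A - λI) = λ^2 + 4λ + 8 = 0.
Eigenvalues λ = -2 ± 2i (complex conjugate pair).
For λ=-2+2i: an eigenvector is (0,1) - i(-1,3) = (0 + i, 1 - 3i).
A real fundamental pair from Re and Im of e^((-2+2i)t)v: X_1 = e^(-2t)(cos(2t)·(0,1) + sin(2t)·(-1,3)), X_2 = e^(-2t)(sin(2t)·(0,1) - cos(2t)·(-1,3)).
General solution: c_1X_1 + c_2X_2.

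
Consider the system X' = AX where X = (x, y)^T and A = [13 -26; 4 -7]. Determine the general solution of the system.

Coefficient matrix A = [[13, -26], [4, -7]].
Characteristic polynomial det(A - λI) = λ^2 - 6λ + 13 = 0.
Eigenvalues λ = 3 ± 2i (complex conjugate pair).
For λ=3+2i: an eigenvector is (-2,-1) - i(3,1) = (-2 - 3i, -1 - i).
A real fundamental pair from Re and Im of e^((3+2i)t)v: X_1 = e^(3t)(cos(2t)·(-2,-1) + sin(2t)·(3,1)), X_2 = e^(3t)(sin(2t)·(-2,-1) - cos(2t)·(3,1)).
General solution: C_1X_1 + C_2X_2.

x(t) = 3C_1e^(3t)sin(2t) - 2C_1e^(3t)cos(2t) - 2C_2e^(3t)sin(2t) - 3C_2e^(3t)cos(2t), y(t) = C_1e^(3t)sin(2t) - C_1e^(3t)cos(2t) - C_2e^(3t)sin(2t) - C_2e^(3t)cos(2t)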